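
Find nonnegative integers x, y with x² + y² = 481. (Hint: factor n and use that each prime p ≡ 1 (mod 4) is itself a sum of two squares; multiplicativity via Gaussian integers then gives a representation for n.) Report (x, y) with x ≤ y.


Step 1: Factor n = 481 = 13 · 37.
Step 2: Check the mod-4 condition on each prime factor: 13 ≡ 1 (mod 4), exponent 1; 37 ≡ 1 (mod 4), exponent 1.
All primes ≡ 3 (mod 4) appear to even exponent (or don't appear), so by the two-squares theorem n IS expressible as a sum of two squares.
Step 3: Build a representation. Here n = 13 · 37 is a product of primes ≡ 1 (mod 4). Each prime p ≡ 1 (mod 4) is itself a sum of two squares; find a² by testing p − a² for a perfect square:
  13: 13 − 1² = 12, 13 − 2² = 9 = 3² ⇒ 13 = 2² + 3².
  37: 37 − 1² = 36 = 6² ⇒ 37 = 1² + 6².
  Combine using the Brahmagupta–Fibonacci identity (a² + b²)(c² + d²) = (ac − bd)² + (ad + bc)² = (ac + bd)² + (ad − bc)²:
  13 · 37 = 481: from (2² + 3²)(1² + 6²), take (2·1 − 3·6, 2·6 + 3·1) = (2 − 18, 12 + 3) = (-16, 15); dropping signs (only squares matter) gives (16, 15); check 16² + 15² = 256 + 225 = 481 ✓.
Step 4: Order so x ≤ y and verify: 15² + 16² = 225 + 256 = 481 = n. ✓

n = 481 = 15² + 16² (one valid representation with x ≤ y).


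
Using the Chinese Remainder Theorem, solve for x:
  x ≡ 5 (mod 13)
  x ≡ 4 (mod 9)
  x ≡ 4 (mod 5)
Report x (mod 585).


Moduli 13, 9, 5 are pairwise coprime; by CRT there is a unique solution modulo M = 13 · 9 · 5 = 585.
Solve pairwise, accumulating the modulus:
  Start with x ≡ 5 (mod 13).
  Combine with x ≡ 4 (mod 9): since gcd(13, 9) = 1, we get a unique residue mod 117.
    Write x = 5 + 13·t and substitute into x ≡ 4 (mod 9): 13·t ≡ 4 − 5 = -1 (mod 9).
    Reduce coefficients mod 9: 4·t ≡ 8 (mod 9).
    The inverse of 4 mod 9 is 7 (since 4·7 = 28 = 3·9 + 1), so t ≡ 7·8 = 56 ≡ 2 (mod 9).
    Then x = 5 + 13·2 = 31, valid modulo lcm(13, 9) = 117: x ≡ 31 (mod 117).
  Combine with x ≡ 4 (mod 5): since gcd(117, 5) = 1, we get a unique residue mod 585.
    Write x = 31 + 117·t and substitute into x ≡ 4 (mod 5): 117·t ≡ 4 − 31 = -27 (mod 5).
    Reduce coefficients mod 5: 2·t ≡ 3 (mod 5).
    The inverse of 2 mod 5 is 3 (since 2·3 = 6 = 1·5 + 1), so t ≡ 3·3 = 9 ≡ 4 (mod 5).
    Then x = 31 + 117·4 = 499, valid modulo lcm(117, 5) = 585: x ≡ 499 (mod 585).
Verify: 499 mod 13 = 5 ✓, 499 mod 9 = 4 ✓, 499 mod 5 = 4 ✓.

x ≡ 499 (mod 585).


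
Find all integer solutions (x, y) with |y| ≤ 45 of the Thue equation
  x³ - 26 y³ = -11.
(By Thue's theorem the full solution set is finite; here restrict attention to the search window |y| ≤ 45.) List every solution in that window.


The equation is x³ - 26y³ = -11. For fixed y, x³ = 26·y³ − 11, so a solution requires the RHS to be a perfect cube.
Strategy: iterate y from -45 to 45, compute RHS = 26·y³ − 11, and check whether it is a (positive or negative) perfect cube.
Check small values of y:
  y = 0: RHS = -11 is not a perfect cube.
  y = 1: RHS = 15 is not a perfect cube.
  y = -1: RHS = -37 is not a perfect cube.
  y = 2: RHS = 197 is not a perfect cube.
  y = -2: RHS = -219 is not a perfect cube.
  y = 3: RHS = 691 is not a perfect cube.
  y = -3: RHS = -713 is not a perfect cube.
Continuing the search up to |y| = 45 finds no solutions either.
No (x, y) in the scanned range satisfies the equation.

No integer solutions with |y| ≤ 45.


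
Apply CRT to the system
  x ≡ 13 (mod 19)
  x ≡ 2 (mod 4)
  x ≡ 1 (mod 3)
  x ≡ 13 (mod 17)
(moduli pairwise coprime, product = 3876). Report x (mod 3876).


Product of moduli M = 19 · 4 · 3 · 17 = 3876.
Merge one congruence at a time:
  Start: x ≡ 13 (mod 19).
  Combine with x ≡ 2 (mod 4); new modulus lcm = 76.
    Write x = 13 + 19·t and substitute into x ≡ 2 (mod 4): 19·t ≡ 2 − 13 = -11 (mod 4).
    Reduce coefficients mod 4: 3·t ≡ 1 (mod 4).
    The inverse of 3 mod 4 is 3 (since 3·3 = 9 = 2·4 + 1), so t ≡ 3·1 = 3 ≡ 3 (mod 4).
    Then x = 13 + 19·3 = 70, valid modulo lcm(19, 4) = 76: x ≡ 70 (mod 76).
  Combine with x ≡ 1 (mod 3); new modulus lcm = 228.
    Write x = 70 + 76·t and substitute into x ≡ 1 (mod 3): 76·t ≡ 1 − 70 = -69 (mod 3).
    Reduce coefficients mod 3: 1·t ≡ 0 (mod 3).
    So t ≡ 0 (mod 3).
    Then x = 70 + 76·0 = 70, valid modulo lcm(76, 3) = 228: x ≡ 70 (mod 228).
  Combine with x ≡ 13 (mod 17); new modulus lcm = 3876.
    Write x = 70 + 228·t and substitute into x ≡ 13 (mod 17): 228·t ≡ 13 − 70 = -57 (mod 17).
    Reduce coefficients mod 17: 7·t ≡ 11 (mod 17).
    The inverse of 7 mod 17 is 5 (since 7·5 = 35 = 2·17 + 1), so t ≡ 5·11 = 55 ≡ 4 (mod 17).
    Then x = 70 + 228·4 = 982, valid modulo lcm(228, 17) = 3876: x ≡ 982 (mod 3876).
Verify against each original: 982 mod 19 = 13, 982 mod 4 = 2, 982 mod 3 = 1, 982 mod 17 = 13.

x ≡ 982 (mod 3876).


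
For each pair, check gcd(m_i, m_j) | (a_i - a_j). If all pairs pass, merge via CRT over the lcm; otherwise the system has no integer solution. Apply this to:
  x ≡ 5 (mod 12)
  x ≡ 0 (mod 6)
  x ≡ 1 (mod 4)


Moduli 12, 6, 4 are not pairwise coprime, so CRT works modulo lcm(m_i) when all pairwise compatibility conditions hold.
Pairwise compatibility: gcd(m_i, m_j) must divide a_i - a_j for every pair.
Merge one congruence at a time:
  Start: x ≡ 5 (mod 12).
  Combine with x ≡ 0 (mod 6): gcd(12, 6) = 6, and 0 - 5 = -5 is NOT divisible by 6.
    ⇒ system is inconsistent (no integer solution).

No solution (the system is inconsistent).


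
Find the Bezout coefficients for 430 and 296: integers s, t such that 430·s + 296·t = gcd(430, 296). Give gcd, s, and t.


Euclidean algorithm on (430, 296) — divide until remainder is 0:
  430 = 1 · 296 + 134
  296 = 2 · 134 + 28
  134 = 4 · 28 + 22
  28 = 1 · 22 + 6
  22 = 3 · 6 + 4
  6 = 1 · 4 + 2
  4 = 2 · 2 + 0
gcd(430, 296) = 2.
Track Bezout coefficients alongside the remainders: start with r₀ = 430 = a·1 + b·0 (s = 1, t = 0) and r₁ = 296 = a·0 + b·1 (s = 0, t = 1); each new remainder r_{k+1} = r_{k-1} − q_k·r_k inherits s_{k+1} = s_{k-1} − q_k·s_k, t_{k+1} = t_{k-1} − q_k·t_k, so r_k = a·s_k + b·t_k at every step:
  q = 1: r = 134, s = 1 − 1·0 = 1, t = 0 − 1·1 = -1  (check: 430·1 + 296·(-1) = 134)
  q = 2: r = 28, s = 0 − 2·1 = -2, t = 1 − 2·(-1) = 3  (check: 430·(-2) + 296·3 = 28)
  q = 4: r = 22, s = 1 − 4·(-2) = 9, t = -1 − 4·3 = -13  (check: 430·9 + 296·(-13) = 22)
  q = 1: r = 6, s = -2 − 1·9 = -11, t = 3 − 1·(-13) = 16  (check: 430·(-11) + 296·16 = 6)
  q = 3: r = 4, s = 9 − 3·(-11) = 42, t = -13 − 3·16 = -61  (check: 430·42 + 296·(-61) = 4)
  q = 1: r = 2, s = -11 − 1·42 = -53, t = 16 − 1·(-61) = 77  (check: 430·(-53) + 296·77 = 2)
The row with r = 2 (the gcd) gives the Bezout coefficients s = -53, t = 77.
Result: 430 · (-53) + 296 · (77) = 2.

gcd(430, 296) = 2; s = -53, t = 77 (check: 430·(-53) + 296·77 = 2).


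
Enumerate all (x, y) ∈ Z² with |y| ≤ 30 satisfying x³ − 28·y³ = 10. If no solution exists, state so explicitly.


The equation is x³ - 28y³ = 10. For fixed y, x³ = 28·y³ + 10, so a solution requires the RHS to be a perfect cube.
Strategy: iterate y from -30 to 30, compute RHS = 28·y³ + 10, and check whether it is a (positive or negative) perfect cube.
Check small values of y:
  y = 0: RHS = 10 is not a perfect cube.
  y = 1: RHS = 38 is not a perfect cube.
  y = -1: RHS = -18 is not a perfect cube.
  y = 2: RHS = 234 is not a perfect cube.
  y = -2: RHS = -214 is not a perfect cube.
  y = 3: RHS = 766 is not a perfect cube.
  y = -3: RHS = -746 is not a perfect cube.
Continuing the search up to |y| = 30 finds no solutions either.
No (x, y) in the scanned range satisfies the equation.

No integer solutions with |y| ≤ 30.


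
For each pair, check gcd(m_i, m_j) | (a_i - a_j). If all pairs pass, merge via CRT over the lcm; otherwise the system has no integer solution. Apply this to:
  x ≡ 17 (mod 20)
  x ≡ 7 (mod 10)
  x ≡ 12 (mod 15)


Moduli 20, 10, 15 are not pairwise coprime, so CRT works modulo lcm(m_i) when all pairwise compatibility conditions hold.
Pairwise compatibility: gcd(m_i, m_j) must divide a_i - a_j for every pair.
Merge one congruence at a time:
  Start: x ≡ 17 (mod 20).
  Combine with x ≡ 7 (mod 10): gcd(20, 10) = 10; 7 - 17 = -10, which IS divisible by 10, so compatible.
    Write x = 17 + 20·t and substitute into x ≡ 7 (mod 10): 20·t ≡ 7 − 17 = -10 (mod 10).
    Divide the congruence (and modulus) by g = 10: 2·t ≡ -1 (mod 1).
    Modulo 1 every t works; take t = 0.
    Then x = 17 + 20·0 = 17, valid modulo lcm(20, 10) = 20: x ≡ 17 (mod 20).
  Combine with x ≡ 12 (mod 15): gcd(20, 15) = 5; 12 - 17 = -5, which IS divisible by 5, so compatible.
    Write x = 17 + 20·t and substitute into x ≡ 12 (mod 15): 20·t ≡ 12 − 17 = -5 (mod 15).
    Divide the congruence (and modulus) by g = 5: 4·t ≡ -1 (mod 3).
    Reduce coefficients mod 3: 1·t ≡ 2 (mod 3).
    So t ≡ 2 (mod 3).
    Then x = 17 + 20·2 = 57, valid modulo lcm(20, 15) = 60: x ≡ 57 (mod 60).
Verify: 57 mod 20 = 17, 57 mod 10 = 7, 57 mod 15 = 12.

x ≡ 57 (mod 60).


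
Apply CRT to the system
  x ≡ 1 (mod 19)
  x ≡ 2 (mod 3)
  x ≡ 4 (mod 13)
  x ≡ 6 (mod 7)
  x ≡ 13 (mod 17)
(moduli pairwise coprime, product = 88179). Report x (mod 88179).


Product of moduli M = 19 · 3 · 13 · 7 · 17 = 88179.
Merge one congruence at a time:
  Start: x ≡ 1 (mod 19).
  Combine with x ≡ 2 (mod 3); new modulus lcm = 57.
    Write x = 1 + 19·t and substitute into x ≡ 2 (mod 3): 19·t ≡ 2 − 1 = 1 (mod 3).
    Reduce coefficients mod 3: 1·t ≡ 1 (mod 3).
    So t ≡ 1 (mod 3).
    Then x = 1 + 19·1 = 20, valid modulo lcm(19, 3) = 57: x ≡ 20 (mod 57).
  Combine with x ≡ 4 (mod 13); new modulus lcm = 741.
    Write x = 20 + 57·t and substitute into x ≡ 4 (mod 13): 57·t ≡ 4 − 20 = -16 (mod 13).
    Reduce coefficients mod 13: 5·t ≡ 10 (mod 13).
    The inverse of 5 mod 13 is 8 (since 5·8 = 40 = 3·13 + 1), so t ≡ 8·10 = 80 ≡ 2 (mod 13).
    Then x = 20 + 57·2 = 134, valid modulo lcm(57, 13) = 741: x ≡ 134 (mod 741).
  Combine with x ≡ 6 (mod 7); new modulus lcm = 5187.
    Write x = 134 + 741·t and substitute into x ≡ 6 (mod 7): 741·t ≡ 6 − 134 = -128 (mod 7).
    Reduce coefficients mod 7: 6·t ≡ 5 (mod 7).
    The inverse of 6 mod 7 is 6 (since 6·6 = 36 = 5·7 + 1), so t ≡ 6·5 = 30 ≡ 2 (mod 7).
    Then x = 134 + 741·2 = 1616, valid modulo lcm(741, 7) = 5187: x ≡ 1616 (mod 5187).
  Combine with x ≡ 13 (mod 17); new modulus lcm = 88179.
    Write x = 1616 + 5187·t and substitute into x ≡ 13 (mod 17): 5187·t ≡ 13 − 1616 = -1603 (mod 17).
    Reduce coefficients mod 17: 2·t ≡ 12 (mod 17).
    The inverse of 2 mod 17 is 9 (since 2·9 = 18 = 1·17 + 1), so t ≡ 9·12 = 108 ≡ 6 (mod 17).
    Then x = 1616 + 5187·6 = 32738, valid modulo lcm(5187, 17) = 88179: x ≡ 32738 (mod 88179).
Verify against each original: 32738 mod 19 = 1, 32738 mod 3 = 2, 32738 mod 13 = 4, 32738 mod 7 = 6, 32738 mod 17 = 13.

x ≡ 32738 (mod 88179).


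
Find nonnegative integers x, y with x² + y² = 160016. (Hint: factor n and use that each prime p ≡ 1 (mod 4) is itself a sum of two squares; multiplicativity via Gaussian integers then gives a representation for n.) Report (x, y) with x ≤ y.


Step 1: Factor n = 160016 = 2^4 · 73 · 137.
Step 2: Check the mod-4 condition on each prime factor: 2 = 2 (special); 73 ≡ 1 (mod 4), exponent 1; 137 ≡ 1 (mod 4), exponent 1.
All primes ≡ 3 (mod 4) appear to even exponent (or don't appear), so by the two-squares theorem n IS expressible as a sum of two squares.
Step 3: Build a representation. Group n = k² · m with k = 4 and m = 73 · 137 = 10001 (a product of primes ≡ 1 (mod 4)); a representation of m scales to one of n via (k·x)² + (k·y)² = k²(x² + y²). Each prime p ≡ 1 (mod 4) is itself a sum of two squares; find a² by testing p − a² for a perfect square:
  73: 73 − 1² = 72, 73 − 2² = 69, 73 − 3² = 64 = 8² ⇒ 73 = 3² + 8².
  137: 137 − 1² = 136, 137 − 2² = 133, 137 − 3² = 128, 137 − 4² = 121 = 11² ⇒ 137 = 4² + 11².
  Combine using the Brahmagupta–Fibonacci identity (a² + b²)(c² + d²) = (ac − bd)² + (ad + bc)² = (ac + bd)² + (ad − bc)²:
  73 · 137 = 10001: from (3² + 8²)(4² + 11²), take (3·4 − 8·11, 3·11 + 8·4) = (12 − 88, 33 + 32) = (-76, 65); dropping signs (only squares matter) gives (76, 65); check 76² + 65² = 5776 + 4225 = 10001 ✓.
  Scale by k = 4: (4·76, 4·65) = (304, 260).
Step 4: Order so x ≤ y and verify: 260² + 304² = 67600 + 92416 = 160016 = n. ✓

n = 160016 = 260² + 304² (one valid representation with x ≤ y).


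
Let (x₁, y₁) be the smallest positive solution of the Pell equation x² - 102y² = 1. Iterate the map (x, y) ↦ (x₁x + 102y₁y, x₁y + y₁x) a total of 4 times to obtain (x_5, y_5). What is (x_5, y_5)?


Step 1: Find the fundamental solution (x₁, y₁) of x² - 102y² = 1.
  Expand √102 as a continued fraction. a₀ = ⌊√102⌋ = 10; iterate m_{k+1} = d_k·a_k − m_k, d_{k+1} = (102 − m_{k+1}²)/d_k, a_{k+1} = ⌊(a₀ + m_{k+1})/d_{k+1}⌋ (starting m₀ = 0, d₀ = 1), with convergents p_k = a_k·p_{k-1} + p_{k-2}, q_k = a_k·q_{k-1} + q_{k-2} (p₋₁ = 1, q₋₁ = 0):
  k = 0: a₀ = 10; p₀/q₀ = 10/1; p₀² − 102·q₀² = 100 − 102 = -2.
  k = 1: m = 10, d = 2, a = ⌊(10 + 10)/2⌋ = 10; p/q = (10·10 + 1)/(10·1 + 0) = 101/10; p² − 102·q² = 10201 − 10200 = 1.
  The first convergent with p² − 102·q² = 1 gives the fundamental solution (x₁, y₁) = (101, 10).
Step 2: Apply the recurrence (x_{n+1}, y_{n+1}) = (x₁x_n + 102y₁y_n, x₁y_n + y₁x_n) repeatedly.
  From (x_1, y_1) = (101, 10): x_2 = 101·101 + 102·10·10 = 20401; y_2 = 101·10 + 10·101 = 2020.
  From (x_2, y_2) = (20401, 2020): x_3 = 101·20401 + 102·10·2020 = 4120901; y_3 = 101·2020 + 10·20401 = 408030.
  From (x_3, y_3) = (4120901, 408030): x_4 = 101·4120901 + 102·10·408030 = 832401601; y_4 = 101·408030 + 10·4120901 = 82420040.
  From (x_4, y_4) = (832401601, 82420040): x_5 = 101·832401601 + 102·10·82420040 = 168141002501; y_5 = 101·82420040 + 10·832401601 = 16648440050.
Step 3: Verify x_5² - 102·y_5² = 28271396722041288255001 - 28271396722041288255000 = 1 (should be 1). ✓

(x_1, y_1) = (101, 10); (x_5, y_5) = (168141002501, 16648440050).


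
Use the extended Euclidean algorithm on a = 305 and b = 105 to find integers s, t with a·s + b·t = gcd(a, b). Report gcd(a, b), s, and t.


Euclidean algorithm on (305, 105) — divide until remainder is 0:
  305 = 2 · 105 + 95
  105 = 1 · 95 + 10
  95 = 9 · 10 + 5
  10 = 2 · 5 + 0
gcd(305, 105) = 5.
Track Bezout coefficients alongside the remainders: start with r₀ = 305 = a·1 + b·0 (s = 1, t = 0) and r₁ = 105 = a·0 + b·1 (s = 0, t = 1); each new remainder r_{k+1} = r_{k-1} − q_k·r_k inherits s_{k+1} = s_{k-1} − q_k·s_k, t_{k+1} = t_{k-1} − q_k·t_k, so r_k = a·s_k + b·t_k at every step:
  q = 2: r = 95, s = 1 − 2·0 = 1, t = 0 − 2·1 = -2  (check: 305·1 + 105·(-2) = 95)
  q = 1: r = 10, s = 0 − 1·1 = -1, t = 1 − 1·(-2) = 3  (check: 305·(-1) + 105·3 = 10)
  q = 9: r = 5, s = 1 − 9·(-1) = 10, t = -2 − 9·3 = -29  (check: 305·10 + 105·(-29) = 5)
The row with r = 5 (the gcd) gives the Bezout coefficients s = 10, t = -29.
Result: 305 · (10) + 105 · (-29) = 5.

gcd(305, 105) = 5; s = 10, t = -29 (check: 305·10 + 105·(-29) = 5).


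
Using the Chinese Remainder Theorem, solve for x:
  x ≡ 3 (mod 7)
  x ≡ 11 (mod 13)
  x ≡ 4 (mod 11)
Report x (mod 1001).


Moduli 7, 13, 11 are pairwise coprime; by CRT there is a unique solution modulo M = 7 · 13 · 11 = 1001.
Solve pairwise, accumulating the modulus:
  Start with x ≡ 3 (mod 7).
  Combine with x ≡ 11 (mod 13): since gcd(7, 13) = 1, we get a unique residue mod 91.
    Write x = 3 + 7·t and substitute into x ≡ 11 (mod 13): 7·t ≡ 11 − 3 = 8 (mod 13).
    The inverse of 7 mod 13 is 2 (since 7·2 = 14 = 1·13 + 1), so t ≡ 2·8 = 16 ≡ 3 (mod 13).
    Then x = 3 + 7·3 = 24, valid modulo lcm(7, 13) = 91: x ≡ 24 (mod 91).
  Combine with x ≡ 4 (mod 11): since gcd(91, 11) = 1, we get a unique residue mod 1001.
    Write x = 24 + 91·t and substitute into x ≡ 4 (mod 11): 91·t ≡ 4 − 24 = -20 (mod 11).
    Reduce coefficients mod 11: 3·t ≡ 2 (mod 11).
    The inverse of 3 mod 11 is 4 (since 3·4 = 12 = 1·11 + 1), so t ≡ 4·2 = 8 ≡ 8 (mod 11).
    Then x = 24 + 91·8 = 752, valid modulo lcm(91, 11) = 1001: x ≡ 752 (mod 1001).
Verify: 752 mod 7 = 3 ✓, 752 mod 13 = 11 ✓, 752 mod 11 = 4 ✓.

x ≡ 752 (mod 1001).


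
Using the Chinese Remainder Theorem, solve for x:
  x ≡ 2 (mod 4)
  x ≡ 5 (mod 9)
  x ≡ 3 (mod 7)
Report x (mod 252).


Moduli 4, 9, 7 are pairwise coprime; by CRT there is a unique solution modulo M = 4 · 9 · 7 = 252.
Solve pairwise, accumulating the modulus:
  Start with x ≡ 2 (mod 4).
  Combine with x ≡ 5 (mod 9): since gcd(4, 9) = 1, we get a unique residue mod 36.
    Write x = 2 + 4·t and substitute into x ≡ 5 (mod 9): 4·t ≡ 5 − 2 = 3 (mod 9).
    The inverse of 4 mod 9 is 7 (since 4·7 = 28 = 3·9 + 1), so t ≡ 7·3 = 21 ≡ 3 (mod 9).
    Then x = 2 + 4·3 = 14, valid modulo lcm(4, 9) = 36: x ≡ 14 (mod 36).
  Combine with x ≡ 3 (mod 7): since gcd(36, 7) = 1, we get a unique residue mod 252.
    Write x = 14 + 36·t and substitute into x ≡ 3 (mod 7): 36·t ≡ 3 − 14 = -11 (mod 7).
    Reduce coefficients mod 7: 1·t ≡ 3 (mod 7).
    So t ≡ 3 (mod 7).
    Then x = 14 + 36·3 = 122, valid modulo lcm(36, 7) = 252: x ≡ 122 (mod 252).
Verify: 122 mod 4 = 2 ✓, 122 mod 9 = 5 ✓, 122 mod 7 = 3 ✓.

x ≡ 122 (mod 252).


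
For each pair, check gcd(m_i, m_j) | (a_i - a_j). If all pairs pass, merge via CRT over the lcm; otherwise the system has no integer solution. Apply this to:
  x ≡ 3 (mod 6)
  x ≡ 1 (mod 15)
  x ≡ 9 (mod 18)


Moduli 6, 15, 18 are not pairwise coprime, so CRT works modulo lcm(m_i) when all pairwise compatibility conditions hold.
Pairwise compatibility: gcd(m_i, m_j) must divide a_i - a_j for every pair.
Merge one congruence at a time:
  Start: x ≡ 3 (mod 6).
  Combine with x ≡ 1 (mod 15): gcd(6, 15) = 3, and 1 - 3 = -2 is NOT divisible by 3.
    ⇒ system is inconsistent (no integer solution).

No solution (the system is inconsistent).


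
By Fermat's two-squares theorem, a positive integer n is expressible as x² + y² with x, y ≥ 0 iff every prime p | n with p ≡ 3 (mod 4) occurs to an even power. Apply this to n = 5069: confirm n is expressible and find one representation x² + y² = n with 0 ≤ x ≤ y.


Step 1: Factor n = 5069 = 37 · 137.
Step 2: Check the mod-4 condition on each prime factor: 37 ≡ 1 (mod 4), exponent 1; 137 ≡ 1 (mod 4), exponent 1.
All primes ≡ 3 (mod 4) appear to even exponent (or don't appear), so by the two-squares theorem n IS expressible as a sum of two squares.
Step 3: Build a representation. Here n = 37 · 137 is a product of primes ≡ 1 (mod 4). Each prime p ≡ 1 (mod 4) is itself a sum of two squares; find a² by testing p − a² for a perfect square:
  37: 37 − 1² = 36 = 6² ⇒ 37 = 1² + 6².
  137: 137 − 1² = 136, 137 − 2² = 133, 137 − 3² = 128, 137 − 4² = 121 = 11² ⇒ 137 = 4² + 11².
  Combine using the Brahmagupta–Fibonacci identity (a² + b²)(c² + d²) = (ac − bd)² + (ad + bc)² = (ac + bd)² + (ad − bc)²:
  37 · 137 = 5069: from (1² + 6²)(4² + 11²), take (1·4 − 6·11, 1·11 + 6·4) = (4 − 66, 11 + 24) = (-62, 35); dropping signs (only squares matter) gives (62, 35); check 62² + 35² = 3844 + 1225 = 5069 ✓.
Step 4: Order so x ≤ y and verify: 35² + 62² = 1225 + 3844 = 5069 = n. ✓

n = 5069 = 35² + 62² (one valid representation with x ≤ y).


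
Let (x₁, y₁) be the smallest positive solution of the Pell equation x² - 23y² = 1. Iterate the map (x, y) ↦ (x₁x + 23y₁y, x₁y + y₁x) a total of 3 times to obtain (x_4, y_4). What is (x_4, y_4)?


Step 1: Find the fundamental solution (x₁, y₁) of x² - 23y² = 1.
  Expand √23 as a continued fraction. a₀ = ⌊√23⌋ = 4; iterate m_{k+1} = d_k·a_k − m_k, d_{k+1} = (23 − m_{k+1}²)/d_k, a_{k+1} = ⌊(a₀ + m_{k+1})/d_{k+1}⌋ (starting m₀ = 0, d₀ = 1), with convergents p_k = a_k·p_{k-1} + p_{k-2}, q_k = a_k·q_{k-1} + q_{k-2} (p₋₁ = 1, q₋₁ = 0):
  k = 0: a₀ = 4; p₀/q₀ = 4/1; p₀² − 23·q₀² = 16 − 23 = -7.
  k = 1: m = 4, d = 7, a = ⌊(4 + 4)/7⌋ = 1; p/q = (1·4 + 1)/(1·1 + 0) = 5/1; p² − 23·q² = 25 − 23 = 2.
  k = 2: m = 3, d = 2, a = ⌊(4 + 3)/2⌋ = 3; p/q = (3·5 + 4)/(3·1 + 1) = 19/4; p² − 23·q² = 361 − 368 = -7.
  k = 3: m = 3, d = 7, a = ⌊(4 + 3)/7⌋ = 1; p/q = (1·19 + 5)/(1·4 + 1) = 24/5; p² − 23·q² = 576 − 575 = 1.
  The first convergent with p² − 23·q² = 1 gives the fundamental solution (x₁, y₁) = (24, 5).
Step 2: Apply the recurrence (x_{n+1}, y_{n+1}) = (x₁x_n + 23y₁y_n, x₁y_n + y₁x_n) repeatedly.
  From (x_1, y_1) = (24, 5): x_2 = 24·24 + 23·5·5 = 1151; y_2 = 24·5 + 5·24 = 240.
  From (x_2, y_2) = (1151, 240): x_3 = 24·1151 + 23·5·240 = 55224; y_3 = 24·240 + 5·1151 = 11515.
  From (x_3, y_3) = (55224, 11515): x_4 = 24·55224 + 23·5·11515 = 2649601; y_4 = 24·11515 + 5·55224 = 552480.
Step 3: Verify x_4² - 23·y_4² = 7020385459201 - 7020385459200 = 1 (should be 1). ✓

(x_1, y_1) = (24, 5); (x_4, y_4) = (2649601, 552480).


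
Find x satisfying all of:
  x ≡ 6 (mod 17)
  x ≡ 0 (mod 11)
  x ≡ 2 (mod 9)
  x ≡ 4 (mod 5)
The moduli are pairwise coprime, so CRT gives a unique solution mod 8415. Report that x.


Product of moduli M = 17 · 11 · 9 · 5 = 8415.
Merge one congruence at a time:
  Start: x ≡ 6 (mod 17).
  Combine with x ≡ 0 (mod 11); new modulus lcm = 187.
    Write x = 6 + 17·t and substitute into x ≡ 0 (mod 11): 17·t ≡ 0 − 6 = -6 (mod 11).
    Reduce coefficients mod 11: 6·t ≡ 5 (mod 11).
    The inverse of 6 mod 11 is 2 (since 6·2 = 12 = 1·11 + 1), so t ≡ 2·5 = 10 ≡ 10 (mod 11).
    Then x = 6 + 17·10 = 176, valid modulo lcm(17, 11) = 187: x ≡ 176 (mod 187).
  Combine with x ≡ 2 (mod 9); new modulus lcm = 1683.
    Write x = 176 + 187·t and substitute into x ≡ 2 (mod 9): 187·t ≡ 2 − 176 = -174 (mod 9).
    Reduce coefficients mod 9: 7·t ≡ 6 (mod 9).
    The inverse of 7 mod 9 is 4 (since 7·4 = 28 = 3·9 + 1), so t ≡ 4·6 = 24 ≡ 6 (mod 9).
    Then x = 176 + 187·6 = 1298, valid modulo lcm(187, 9) = 1683: x ≡ 1298 (mod 1683).
  Combine with x ≡ 4 (mod 5); new modulus lcm = 8415.
    Write x = 1298 + 1683·t and substitute into x ≡ 4 (mod 5): 1683·t ≡ 4 − 1298 = -1294 (mod 5).
    Reduce coefficients mod 5: 3·t ≡ 1 (mod 5).
    The inverse of 3 mod 5 is 2 (since 3·2 = 6 = 1·5 + 1), so t ≡ 2·1 = 2 ≡ 2 (mod 5).
    Then x = 1298 + 1683·2 = 4664, valid modulo lcm(1683, 5) = 8415: x ≡ 4664 (mod 8415).
Verify against each original: 4664 mod 17 = 6, 4664 mod 11 = 0, 4664 mod 9 = 2, 4664 mod 5 = 4.

x ≡ 4664 (mod 8415).


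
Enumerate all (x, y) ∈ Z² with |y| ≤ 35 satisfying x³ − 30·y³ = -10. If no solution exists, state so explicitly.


The equation is x³ - 30y³ = -10. For fixed y, x³ = 30·y³ − 10, so a solution requires the RHS to be a perfect cube.
Strategy: iterate y from -35 to 35, compute RHS = 30·y³ − 10, and check whether it is a (positive or negative) perfect cube.
Check small values of y:
  y = 0: RHS = -10 is not a perfect cube.
  y = 1: RHS = 20 is not a perfect cube.
  y = -1: RHS = -40 is not a perfect cube.
  y = 2: RHS = 230 is not a perfect cube.
  y = -2: RHS = -250 is not a perfect cube.
  y = 3: RHS = 800 is not a perfect cube.
  y = -3: RHS = -820 is not a perfect cube.
Continuing the search up to |y| = 35 finds no solutions either.
No (x, y) in the scanned range satisfies the equation.

No integer solutions with |y| ≤ 35.


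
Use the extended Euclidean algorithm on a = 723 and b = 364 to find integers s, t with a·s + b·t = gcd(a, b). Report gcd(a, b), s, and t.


Euclidean algorithm on (723, 364) — divide until remainder is 0:
  723 = 1 · 364 + 359
  364 = 1 · 359 + 5
  359 = 71 · 5 + 4
  5 = 1 · 4 + 1
  4 = 4 · 1 + 0
gcd(723, 364) = 1.
Track Bezout coefficients alongside the remainders: start with r₀ = 723 = a·1 + b·0 (s = 1, t = 0) and r₁ = 364 = a·0 + b·1 (s = 0, t = 1); each new remainder r_{k+1} = r_{k-1} − q_k·r_k inherits s_{k+1} = s_{k-1} − q_k·s_k, t_{k+1} = t_{k-1} − q_k·t_k, so r_k = a·s_k + b·t_k at every step:
  q = 1: r = 359, s = 1 − 1·0 = 1, t = 0 − 1·1 = -1  (check: 723·1 + 364·(-1) = 359)
  q = 1: r = 5, s = 0 − 1·1 = -1, t = 1 − 1·(-1) = 2  (check: 723·(-1) + 364·2 = 5)
  q = 71: r = 4, s = 1 − 71·(-1) = 72, t = -1 − 71·2 = -143  (check: 723·72 + 364·(-143) = 4)
  q = 1: r = 1, s = -1 − 1·72 = -73, t = 2 − 1·(-143) = 145  (check: 723·(-73) + 364·145 = 1)
The row with r = 1 (the gcd) gives the Bezout coefficients s = -73, t = 145.
Result: 723 · (-73) + 364 · (145) = 1.

gcd(723, 364) = 1; s = -73, t = 145 (check: 723·(-73) + 364·145 = 1).


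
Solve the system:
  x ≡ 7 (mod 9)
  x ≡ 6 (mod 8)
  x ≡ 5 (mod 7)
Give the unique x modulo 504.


Moduli 9, 8, 7 are pairwise coprime; by CRT there is a unique solution modulo M = 9 · 8 · 7 = 504.
Solve pairwise, accumulating the modulus:
  Start with x ≡ 7 (mod 9).
  Combine with x ≡ 6 (mod 8): since gcd(9, 8) = 1, we get a unique residue mod 72.
    Write x = 7 + 9·t and substitute into x ≡ 6 (mod 8): 9·t ≡ 6 − 7 = -1 (mod 8).
    Reduce coefficients mod 8: 1·t ≡ 7 (mod 8).
    So t ≡ 7 (mod 8).
    Then x = 7 + 9·7 = 70, valid modulo lcm(9, 8) = 72: x ≡ 70 (mod 72).
  Combine with x ≡ 5 (mod 7): since gcd(72, 7) = 1, we get a unique residue mod 504.
    Write x = 70 + 72·t and substitute into x ≡ 5 (mod 7): 72·t ≡ 5 − 70 = -65 (mod 7).
    Reduce coefficients mod 7: 2·t ≡ 5 (mod 7).
    The inverse of 2 mod 7 is 4 (since 2·4 = 8 = 1·7 + 1), so t ≡ 4·5 = 20 ≡ 6 (mod 7).
    Then x = 70 + 72·6 = 502, valid modulo lcm(72, 7) = 504: x ≡ 502 (mod 504).
Verify: 502 mod 9 = 7 ✓, 502 mod 8 = 6 ✓, 502 mod 7 = 5 ✓.

x ≡ 502 (mod 504).


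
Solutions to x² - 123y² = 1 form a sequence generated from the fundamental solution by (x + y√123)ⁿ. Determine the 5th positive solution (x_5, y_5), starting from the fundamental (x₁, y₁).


Step 1: Find the fundamental solution (x₁, y₁) of x² - 123y² = 1.
  Expand √123 as a continued fraction. a₀ = ⌊√123⌋ = 11; iterate m_{k+1} = d_k·a_k − m_k, d_{k+1} = (123 − m_{k+1}²)/d_k, a_{k+1} = ⌊(a₀ + m_{k+1})/d_{k+1}⌋ (starting m₀ = 0, d₀ = 1), with convergents p_k = a_k·p_{k-1} + p_{k-2}, q_k = a_k·q_{k-1} + q_{k-2} (p₋₁ = 1, q₋₁ = 0):
  k = 0: a₀ = 11; p₀/q₀ = 11/1; p₀² − 123·q₀² = 121 − 123 = -2.
  k = 1: m = 11, d = 2, a = ⌊(11 + 11)/2⌋ = 11; p/q = (11·11 + 1)/(11·1 + 0) = 122/11; p² − 123·q² = 14884 − 14883 = 1.
  The first convergent with p² − 123·q² = 1 gives the fundamental solution (x₁, y₁) = (122, 11).
Step 2: Apply the recurrence (x_{n+1}, y_{n+1}) = (x₁x_n + 123y₁y_n, x₁y_n + y₁x_n) repeatedly.
  From (x_1, y_1) = (122, 11): x_2 = 122·122 + 123·11·11 = 29767; y_2 = 122·11 + 11·122 = 2684.
  From (x_2, y_2) = (29767, 2684): x_3 = 122·29767 + 123·11·2684 = 7263026; y_3 = 122·2684 + 11·29767 = 654885.
  From (x_3, y_3) = (7263026, 654885): x_4 = 122·7263026 + 123·11·654885 = 1772148577; y_4 = 122·654885 + 11·7263026 = 159789256.
  From (x_4, y_4) = (1772148577, 159789256): x_5 = 122·1772148577 + 123·11·159789256 = 432396989762; y_5 = 122·159789256 + 11·1772148577 = 38987923579.
Step 3: Verify x_5² - 123·y_5² = 186967156755239132816644 - 186967156755239132816643 = 1 (should be 1). ✓

(x_1, y_1) = (122, 11); (x_5, y_5) = (432396989762, 38987923579).


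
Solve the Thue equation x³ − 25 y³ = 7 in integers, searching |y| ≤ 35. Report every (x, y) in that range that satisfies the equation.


The equation is x³ - 25y³ = 7. For fixed y, x³ = 25·y³ + 7, so a solution requires the RHS to be a perfect cube.
Strategy: iterate y from -35 to 35, compute RHS = 25·y³ + 7, and check whether it is a (positive or negative) perfect cube.
Check small values of y:
  y = 0: RHS = 7 is not a perfect cube.
  y = 1: RHS = 32 is not a perfect cube.
  y = -1: RHS = -18 is not a perfect cube.
  y = 2: RHS = 207 is not a perfect cube.
  y = -2: RHS = -193 is not a perfect cube.
  y = 3: RHS = 682 is not a perfect cube.
  y = -3: RHS = -668 is not a perfect cube.
Continuing the search up to |y| = 35 finds no solutions either.
No (x, y) in the scanned range satisfies the equation.

No integer solutions with |y| ≤ 35.


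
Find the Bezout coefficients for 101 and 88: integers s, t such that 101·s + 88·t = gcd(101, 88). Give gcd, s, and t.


Euclidean algorithm on (101, 88) — divide until remainder is 0:
  101 = 1 · 88 + 13
  88 = 6 · 13 + 10
  13 = 1 · 10 + 3
  10 = 3 · 3 + 1
  3 = 3 · 1 + 0
gcd(101, 88) = 1.
Track Bezout coefficients alongside the remainders: start with r₀ = 101 = a·1 + b·0 (s = 1, t = 0) and r₁ = 88 = a·0 + b·1 (s = 0, t = 1); each new remainder r_{k+1} = r_{k-1} − q_k·r_k inherits s_{k+1} = s_{k-1} − q_k·s_k, t_{k+1} = t_{k-1} − q_k·t_k, so r_k = a·s_k + b·t_k at every step:
  q = 1: r = 13, s = 1 − 1·0 = 1, t = 0 − 1·1 = -1  (check: 101·1 + 88·(-1) = 13)
  q = 6: r = 10, s = 0 − 6·1 = -6, t = 1 − 6·(-1) = 7  (check: 101·(-6) + 88·7 = 10)
  q = 1: r = 3, s = 1 − 1·(-6) = 7, t = -1 − 1·7 = -8  (check: 101·7 + 88·(-8) = 3)
  q = 3: r = 1, s = -6 − 3·7 = -27, t = 7 − 3·(-8) = 31  (check: 101·(-27) + 88·31 = 1)
The row with r = 1 (the gcd) gives the Bezout coefficients s = -27, t = 31.
Result: 101 · (-27) + 88 · (31) = 1.

gcd(101, 88) = 1; s = -27, t = 31 (check: 101·(-27) + 88·31 = 1).


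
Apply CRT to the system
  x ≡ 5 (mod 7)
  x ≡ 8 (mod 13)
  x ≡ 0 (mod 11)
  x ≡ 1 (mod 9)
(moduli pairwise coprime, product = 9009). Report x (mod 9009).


Product of moduli M = 7 · 13 · 11 · 9 = 9009.
Merge one congruence at a time:
  Start: x ≡ 5 (mod 7).
  Combine with x ≡ 8 (mod 13); new modulus lcm = 91.
    Write x = 5 + 7·t and substitute into x ≡ 8 (mod 13): 7·t ≡ 8 − 5 = 3 (mod 13).
    The inverse of 7 mod 13 is 2 (since 7·2 = 14 = 1·13 + 1), so t ≡ 2·3 = 6 ≡ 6 (mod 13).
    Then x = 5 + 7·6 = 47, valid modulo lcm(7, 13) = 91: x ≡ 47 (mod 91).
  Combine with x ≡ 0 (mod 11); new modulus lcm = 1001.
    Write x = 47 + 91·t and substitute into x ≡ 0 (mod 11): 91·t ≡ 0 − 47 = -47 (mod 11).
    Reduce coefficients mod 11: 3·t ≡ 8 (mod 11).
    The inverse of 3 mod 11 is 4 (since 3·4 = 12 = 1·11 + 1), so t ≡ 4·8 = 32 ≡ 10 (mod 11).
    Then x = 47 + 91·10 = 957, valid modulo lcm(91, 11) = 1001: x ≡ 957 (mod 1001).
  Combine with x ≡ 1 (mod 9); new modulus lcm = 9009.
    Write x = 957 + 1001·t and substitute into x ≡ 1 (mod 9): 1001·t ≡ 1 − 957 = -956 (mod 9).
    Reduce coefficients mod 9: 2·t ≡ 7 (mod 9).
    The inverse of 2 mod 9 is 5 (since 2·5 = 10 = 1·9 + 1), so t ≡ 5·7 = 35 ≡ 8 (mod 9).
    Then x = 957 + 1001·8 = 8965, valid modulo lcm(1001, 9) = 9009: x ≡ 8965 (mod 9009).
Verify against each original: 8965 mod 7 = 5, 8965 mod 13 = 8, 8965 mod 11 = 0, 8965 mod 9 = 1.

x ≡ 8965 (mod 9009).


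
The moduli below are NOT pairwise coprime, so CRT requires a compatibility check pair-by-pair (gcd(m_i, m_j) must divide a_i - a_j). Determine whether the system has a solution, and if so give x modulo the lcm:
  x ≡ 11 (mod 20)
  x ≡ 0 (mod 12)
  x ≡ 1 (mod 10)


Moduli 20, 12, 10 are not pairwise coprime, so CRT works modulo lcm(m_i) when all pairwise compatibility conditions hold.
Pairwise compatibility: gcd(m_i, m_j) must divide a_i - a_j for every pair.
Merge one congruence at a time:
  Start: x ≡ 11 (mod 20).
  Combine with x ≡ 0 (mod 12): gcd(20, 12) = 4, and 0 - 11 = -11 is NOT divisible by 4.
    ⇒ system is inconsistent (no integer solution).

No solution (the system is inconsistent).


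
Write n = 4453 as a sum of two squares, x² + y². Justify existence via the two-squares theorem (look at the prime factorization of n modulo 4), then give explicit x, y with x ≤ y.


Step 1: Factor n = 4453 = 61 · 73.
Step 2: Check the mod-4 condition on each prime factor: 61 ≡ 1 (mod 4), exponent 1; 73 ≡ 1 (mod 4), exponent 1.
All primes ≡ 3 (mod 4) appear to even exponent (or don't appear), so by the two-squares theorem n IS expressible as a sum of two squares.
Step 3: Build a representation. Here n = 61 · 73 is a product of primes ≡ 1 (mod 4). Each prime p ≡ 1 (mod 4) is itself a sum of two squares; find a² by testing p − a² for a perfect square:
  61: 61 − 1² = 60, 61 − 2² = 57, 61 − 3² = 52, 61 − 4² = 45, 61 − 5² = 36 = 6² ⇒ 61 = 5² + 6².
  73: 73 − 1² = 72, 73 − 2² = 69, 73 − 3² = 64 = 8² ⇒ 73 = 3² + 8².
  Combine using the Brahmagupta–Fibonacci identity (a² + b²)(c² + d²) = (ac − bd)² + (ad + bc)² = (ac + bd)² + (ad − bc)²:
  61 · 73 = 4453: from (5² + 6²)(3² + 8²), take (5·3 − 6·8, 5·8 + 6·3) = (15 − 48, 40 + 18) = (-33, 58); dropping signs (only squares matter) gives (33, 58); check 33² + 58² = 1089 + 3364 = 4453 ✓.
Step 4: Order so x ≤ y and verify: 33² + 58² = 1089 + 3364 = 4453 = n. ✓

n = 4453 = 33² + 58² (one valid representation with x ≤ y).


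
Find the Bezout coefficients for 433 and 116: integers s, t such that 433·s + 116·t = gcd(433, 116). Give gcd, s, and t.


Euclidean algorithm on (433, 116) — divide until remainder is 0:
  433 = 3 · 116 + 85
  116 = 1 · 85 + 31
  85 = 2 · 31 + 23
  31 = 1 · 23 + 8
  23 = 2 · 8 + 7
  8 = 1 · 7 + 1
  7 = 7 · 1 + 0
gcd(433, 116) = 1.
Track Bezout coefficients alongside the remainders: start with r₀ = 433 = a·1 + b·0 (s = 1, t = 0) and r₁ = 116 = a·0 + b·1 (s = 0, t = 1); each new remainder r_{k+1} = r_{k-1} − q_k·r_k inherits s_{k+1} = s_{k-1} − q_k·s_k, t_{k+1} = t_{k-1} − q_k·t_k, so r_k = a·s_k + b·t_k at every step:
  q = 3: r = 85, s = 1 − 3·0 = 1, t = 0 − 3·1 = -3  (check: 433·1 + 116·(-3) = 85)
  q = 1: r = 31, s = 0 − 1·1 = -1, t = 1 − 1·(-3) = 4  (check: 433·(-1) + 116·4 = 31)
  q = 2: r = 23, s = 1 − 2·(-1) = 3, t = -3 − 2·4 = -11  (check: 433·3 + 116·(-11) = 23)
  q = 1: r = 8, s = -1 − 1·3 = -4, t = 4 − 1·(-11) = 15  (check: 433·(-4) + 116·15 = 8)
  q = 2: r = 7, s = 3 − 2·(-4) = 11, t = -11 − 2·15 = -41  (check: 433·11 + 116·(-41) = 7)
  q = 1: r = 1, s = -4 − 1·11 = -15, t = 15 − 1·(-41) = 56  (check: 433·(-15) + 116·56 = 1)
The row with r = 1 (the gcd) gives the Bezout coefficients s = -15, t = 56.
Result: 433 · (-15) + 116 · (56) = 1.

gcd(433, 116) = 1; s = -15, t = 56 (check: 433·(-15) + 116·56 = 1).


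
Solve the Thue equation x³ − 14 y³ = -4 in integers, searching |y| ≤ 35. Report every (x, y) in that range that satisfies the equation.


The equation is x³ - 14y³ = -4. For fixed y, x³ = 14·y³ − 4, so a solution requires the RHS to be a perfect cube.
Strategy: iterate y from -35 to 35, compute RHS = 14·y³ − 4, and check whether it is a (positive or negative) perfect cube.
Check small values of y:
  y = 0: RHS = -4 is not a perfect cube.
  y = 1: RHS = 10 is not a perfect cube.
  y = -1: RHS = -18 is not a perfect cube.
  y = 2: RHS = 108 is not a perfect cube.
  y = -2: RHS = -116 is not a perfect cube.
  y = 3: RHS = 374 is not a perfect cube.
  y = -3: RHS = -382 is not a perfect cube.
Continuing the search up to |y| = 35 finds no solutions either.
No (x, y) in the scanned range satisfies the equation.

No integer solutions with |y| ≤ 35.


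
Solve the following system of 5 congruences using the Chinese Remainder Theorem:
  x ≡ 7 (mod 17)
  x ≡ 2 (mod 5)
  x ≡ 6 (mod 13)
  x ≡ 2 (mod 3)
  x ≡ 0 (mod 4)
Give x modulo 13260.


Product of moduli M = 17 · 5 · 13 · 3 · 4 = 13260.
Merge one congruence at a time:
  Start: x ≡ 7 (mod 17).
  Combine with x ≡ 2 (mod 5); new modulus lcm = 85.
    Write x = 7 + 17·t and substitute into x ≡ 2 (mod 5): 17·t ≡ 2 − 7 = -5 (mod 5).
    Reduce coefficients mod 5: 2·t ≡ 0 (mod 5).
    The inverse of 2 mod 5 is 3 (since 2·3 = 6 = 1·5 + 1), so t ≡ 3·0 = 0 ≡ 0 (mod 5).
    Then x = 7 + 17·0 = 7, valid modulo lcm(17, 5) = 85: x ≡ 7 (mod 85).
  Combine with x ≡ 6 (mod 13); new modulus lcm = 1105.
    Write x = 7 + 85·t and substitute into x ≡ 6 (mod 13): 85·t ≡ 6 − 7 = -1 (mod 13).
    Reduce coefficients mod 13: 7·t ≡ 12 (mod 13).
    The inverse of 7 mod 13 is 2 (since 7·2 = 14 = 1·13 + 1), so t ≡ 2·12 = 24 ≡ 11 (mod 13).
    Then x = 7 + 85·11 = 942, valid modulo lcm(85, 13) = 1105: x ≡ 942 (mod 1105).
  Combine with x ≡ 2 (mod 3); new modulus lcm = 3315.
    Write x = 942 + 1105·t and substitute into x ≡ 2 (mod 3): 1105·t ≡ 2 − 942 = -940 (mod 3).
    Reduce coefficients mod 3: 1·t ≡ 2 (mod 3).
    So t ≡ 2 (mod 3).
    Then x = 942 + 1105·2 = 3152, valid modulo lcm(1105, 3) = 3315: x ≡ 3152 (mod 3315).
  Combine with x ≡ 0 (mod 4); new modulus lcm = 13260.
    Write x = 3152 + 3315·t and substitute into x ≡ 0 (mod 4): 3315·t ≡ 0 − 3152 = -3152 (mod 4).
    Reduce coefficients mod 4: 3·t ≡ 0 (mod 4).
    The inverse of 3 mod 4 is 3 (since 3·3 = 9 = 2·4 + 1), so t ≡ 3·0 = 0 ≡ 0 (mod 4).
    Then x = 3152 + 3315·0 = 3152, valid modulo lcm(3315, 4) = 13260: x ≡ 3152 (mod 13260).
Verify against each original: 3152 mod 17 = 7, 3152 mod 5 = 2, 3152 mod 13 = 6, 3152 mod 3 = 2, 3152 mod 4 = 0.

x ≡ 3152 (mod 13260).


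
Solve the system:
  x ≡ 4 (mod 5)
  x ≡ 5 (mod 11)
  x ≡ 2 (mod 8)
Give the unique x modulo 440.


Moduli 5, 11, 8 are pairwise coprime; by CRT there is a unique solution modulo M = 5 · 11 · 8 = 440.
Solve pairwise, accumulating the modulus:
  Start with x ≡ 4 (mod 5).
  Combine with x ≡ 5 (mod 11): since gcd(5, 11) = 1, we get a unique residue mod 55.
    Write x = 4 + 5·t and substitute into x ≡ 5 (mod 11): 5·t ≡ 5 − 4 = 1 (mod 11).
    The inverse of 5 mod 11 is 9 (since 5·9 = 45 = 4·11 + 1), so t ≡ 9·1 = 9 ≡ 9 (mod 11).
    Then x = 4 + 5·9 = 49, valid modulo lcm(5, 11) = 55: x ≡ 49 (mod 55).
  Combine with x ≡ 2 (mod 8): since gcd(55, 8) = 1, we get a unique residue mod 440.
    Write x = 49 + 55·t and substitute into x ≡ 2 (mod 8): 55·t ≡ 2 − 49 = -47 (mod 8).
    Reduce coefficients mod 8: 7·t ≡ 1 (mod 8).
    The inverse of 7 mod 8 is 7 (since 7·7 = 49 = 6·8 + 1), so t ≡ 7·1 = 7 ≡ 7 (mod 8).
    Then x = 49 + 55·7 = 434, valid modulo lcm(55, 8) = 440: x ≡ 434 (mod 440).
Verify: 434 mod 5 = 4 ✓, 434 mod 11 = 5 ✓, 434 mod 8 = 2 ✓.

x ≡ 434 (mod 440).


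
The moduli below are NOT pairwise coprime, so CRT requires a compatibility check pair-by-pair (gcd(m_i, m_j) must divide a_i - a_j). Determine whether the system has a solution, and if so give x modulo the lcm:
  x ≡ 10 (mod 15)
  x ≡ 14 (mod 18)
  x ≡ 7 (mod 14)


Moduli 15, 18, 14 are not pairwise coprime, so CRT works modulo lcm(m_i) when all pairwise compatibility conditions hold.
Pairwise compatibility: gcd(m_i, m_j) must divide a_i - a_j for every pair.
Merge one congruence at a time:
  Start: x ≡ 10 (mod 15).
  Combine with x ≡ 14 (mod 18): gcd(15, 18) = 3, and 14 - 10 = 4 is NOT divisible by 3.
    ⇒ system is inconsistent (no integer solution).

No solution (the system is inconsistent).


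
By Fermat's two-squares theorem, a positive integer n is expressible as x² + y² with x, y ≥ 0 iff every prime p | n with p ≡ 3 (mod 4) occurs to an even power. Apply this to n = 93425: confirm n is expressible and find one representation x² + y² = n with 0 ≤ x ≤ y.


Step 1: Factor n = 93425 = 5^2 · 37 · 101.
Step 2: Check the mod-4 condition on each prime factor: 5 ≡ 1 (mod 4), exponent 2; 37 ≡ 1 (mod 4), exponent 1; 101 ≡ 1 (mod 4), exponent 1.
All primes ≡ 3 (mod 4) appear to even exponent (or don't appear), so by the two-squares theorem n IS expressible as a sum of two squares.
Step 3: Build a representation. Group n = k² · m with k = 5 and m = 37 · 101 = 3737 (a product of primes ≡ 1 (mod 4)); a representation of m scales to one of n via (k·x)² + (k·y)² = k²(x² + y²). Each prime p ≡ 1 (mod 4) is itself a sum of two squares; find a² by testing p − a² for a perfect square:
  37: 37 − 1² = 36 = 6² ⇒ 37 = 1² + 6².
  101: 101 − 1² = 100 = 10² ⇒ 101 = 1² + 10².
  Combine using the Brahmagupta–Fibonacci identity (a² + b²)(c² + d²) = (ac − bd)² + (ad + bc)² = (ac + bd)² + (ad − bc)²:
  37 · 101 = 3737: from (1² + 6²)(1² + 10²), take (1·1 − 6·10, 1·10 + 6·1) = (1 − 60, 10 + 6) = (-59, 16); dropping signs (only squares matter) gives (59, 16); check 59² + 16² = 3481 + 256 = 3737 ✓.
  Scale by k = 5: (5·59, 5·16) = (295, 80).
Step 4: Order so x ≤ y and verify: 80² + 295² = 6400 + 87025 = 93425 = n. ✓

n = 93425 = 80² + 295² (one valid representation with x ≤ y).
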